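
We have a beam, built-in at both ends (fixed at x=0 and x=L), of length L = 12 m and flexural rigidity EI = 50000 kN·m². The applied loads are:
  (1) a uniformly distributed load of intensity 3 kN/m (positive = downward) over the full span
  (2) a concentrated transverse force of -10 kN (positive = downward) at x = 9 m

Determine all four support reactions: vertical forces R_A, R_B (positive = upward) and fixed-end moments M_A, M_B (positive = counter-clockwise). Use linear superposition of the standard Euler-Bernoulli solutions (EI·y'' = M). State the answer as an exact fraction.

R_A = 263/16 kN, M_A = 243/8 kN·m, R_B = 153/16 kN, M_B = -153/8 kN·m

Load 1 — uniform load w=3 kN/m over full span:
  R_A = wL/2 = 3·12/2 = 18 kN
  M_A = wL²/12 = 3·12²/12 = 36 kN·m
  R_B = wL/2 = 3·12/2 = 18 kN
  M_B = -wL²/12 = -3·12²/12 = -36 kN·m
Load 2 — point force P=-10 kN at a=9 m (b=L-a=3):
  R_A = Pb²(3a+b)/L³ = (-10)·3²·(3·9+3)/12³ = -25/16 kN
  M_A = Pab²/L² = (-10)·9·3²/12² = -45/8 kN·m
  R_B = Pa²(a+3b)/L³ = (-10)·9²·(9+3·3)/12³ = -135/16 kN
  M_B = -Pa²b/L² = -(-10)·9²·3/12² = 135/8 kN·m
Superposition: R_A = 263/16 kN, M_A = 243/8 kN·m, R_B = 153/16 kN, M_B = -153/8 kN·m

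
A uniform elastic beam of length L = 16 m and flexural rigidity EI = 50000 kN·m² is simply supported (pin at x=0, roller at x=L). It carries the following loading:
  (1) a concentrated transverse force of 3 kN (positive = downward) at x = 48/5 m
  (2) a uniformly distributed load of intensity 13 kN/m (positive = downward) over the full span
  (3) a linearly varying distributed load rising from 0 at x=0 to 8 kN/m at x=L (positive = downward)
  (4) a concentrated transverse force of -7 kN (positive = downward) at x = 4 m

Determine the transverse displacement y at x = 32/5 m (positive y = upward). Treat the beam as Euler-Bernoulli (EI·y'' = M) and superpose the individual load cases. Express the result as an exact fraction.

Load 1 — point force P=3 kN at a=48/5 m (b=L-a=32/5):
  y_1 = -Pbx(L²-b²-x²)/(6LEI)  [x≤a] = -3·(32/5)·(32/5)·(16²-(32/5)²-(32/5)²)/(6·16·50000) = -8704/1953125 m
Load 2 — uniform load w=13 kN/m over full span:
  y_2 = -wx(L³-2Lx²+x³)/(24EI) = -13·(32/5)·(16³-2·16·(32/5)²+(32/5)³)/(24·50000) = -412672/1953125 m
Load 3 — triangular load w₀=8 kN/m (0→w₀ over full span):
  y_3 = -w₀x(7L⁴-10L²x²+3x⁴)/(360LEI) = -8·(32/5)·(7·16⁴-10·16²·(32/5)²+3·(32/5)⁴)/(360·16·50000) = -9347072/146484375 m
Load 4 — point force P=-7 kN at a=4 m (b=L-a=12):
  y_4 = -Pa(L-x)(2Lx-a²-x²)/(6LEI)  [x>a] = -(-7)·4·(16-(32/5))·(2·16·(32/5)-4²-(32/5)²)/(6·16·50000) = 3234/390625 m
Superposition: y = Σ y_i = -39737522/146484375 m ≈ -0.271275 m

y(32/5) = -39737522/146484375 m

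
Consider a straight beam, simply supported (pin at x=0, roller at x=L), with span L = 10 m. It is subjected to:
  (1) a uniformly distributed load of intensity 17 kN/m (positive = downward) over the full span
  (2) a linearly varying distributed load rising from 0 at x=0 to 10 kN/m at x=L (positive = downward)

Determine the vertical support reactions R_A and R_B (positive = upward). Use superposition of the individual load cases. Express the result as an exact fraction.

R_A = 305/3 kN, R_B = 355/3 kN

Load 1 — uniform load w=17 kN/m over full span:
  R_A = wL/2 = 17·10/2 = 85 kN
  R_B = wL/2 = 17·10/2 = 85 kN
Load 2 — triangular load w₀=10 kN/m (0→w₀ over full span):
  R_A = w₀L/6 = 10·10/6 = 50/3 kN
  R_B = w₀L/3 = 10·10/3 = 100/3 kN
Superposition: R_A = 305/3 kN, R_B = 355/3 kN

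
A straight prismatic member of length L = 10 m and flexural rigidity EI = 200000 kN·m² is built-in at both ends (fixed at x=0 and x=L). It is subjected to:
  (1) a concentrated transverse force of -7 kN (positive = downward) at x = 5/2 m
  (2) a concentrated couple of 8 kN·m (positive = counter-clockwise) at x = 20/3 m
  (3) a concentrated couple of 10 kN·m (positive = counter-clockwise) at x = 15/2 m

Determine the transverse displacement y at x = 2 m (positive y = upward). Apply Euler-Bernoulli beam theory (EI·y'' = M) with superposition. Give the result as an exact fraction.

y(2) = 2269/144000000 m

Load 1 — point force P=-7 kN at a=5/2 m (b=L-a=15/2):
  y_1 = -Pb²x²(3aL-(3a+b)x)/(6L³EI)  [x≤a] = -(-7)·(15/2)²·2²·(3·(5/2)·10-(3·(5/2)+(15/2))·2)/(6·10³·200000) = 189/3200000 m
Load 2 — applied couple M₀=8 kN·m at a=20/3 m (b=L-a=10/3):
  y_2 = (R_Ax³/6 - M_Ax²/2)/EI  [x≤a] with R_A=16/15, M_A=8/3 = ((16/15)·2³/6 - (8/3)·2²/2)/200000 = -11/562500 m
Load 3 — applied couple M₀=10 kN·m at a=15/2 m (b=L-a=5/2):
  y_3 = (R_Ax³/6 - M_Ax²/2)/EI  [x≤a] with R_A=9/8, M_A=25/8 = ((9/8)·2³/6 - (25/8)·2²/2)/200000 = -19/800000 m
Superposition: y = Σ y_i = 2269/144000000 m ≈ 0.000016 m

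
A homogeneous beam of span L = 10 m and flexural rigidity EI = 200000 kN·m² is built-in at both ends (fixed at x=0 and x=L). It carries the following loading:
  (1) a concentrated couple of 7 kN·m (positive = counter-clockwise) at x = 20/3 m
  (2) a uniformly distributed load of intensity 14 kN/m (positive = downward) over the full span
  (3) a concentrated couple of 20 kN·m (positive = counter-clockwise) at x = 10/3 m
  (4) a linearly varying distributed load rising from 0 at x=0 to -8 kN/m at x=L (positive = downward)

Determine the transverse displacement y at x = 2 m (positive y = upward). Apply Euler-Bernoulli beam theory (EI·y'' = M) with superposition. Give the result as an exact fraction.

y(2) = -4187/7500000 m

Load 1 — applied couple M₀=7 kN·m at a=20/3 m (b=L-a=10/3):
  y_1 = (R_Ax³/6 - M_Ax²/2)/EI  [x≤a] with R_A=14/15, M_A=7/3 = ((14/15)·2³/6 - (7/3)·2²/2)/200000 = -77/4500000 m
Load 2 — uniform load w=14 kN/m over full span:
  y_2 = -wx²(L-x)²/(24EI) = -14·2²·(10-2)²/(24·200000) = -7/9375 m
Load 3 — applied couple M₀=20 kN·m at a=10/3 m (b=L-a=20/3):
  y_3 = (R_Ax³/6 - M_Ax²/2)/EI  [x≤a] with R_A=8/3, M_A=0 = ((8/3)·2³/6 - 0·2²/2)/200000 = 1/56250 m
Load 4 — triangular load w₀=-8 kN/m (0→w₀ over full span):
  y_4 = -w₀x²(L-x)²(x+2L)/(120LEI) = -(-8)·2²·(10-2)²·(2+2·10)/(120·10·200000) = 44/234375 m
Superposition: y = Σ y_i = -4187/7500000 m ≈ -0.000558 m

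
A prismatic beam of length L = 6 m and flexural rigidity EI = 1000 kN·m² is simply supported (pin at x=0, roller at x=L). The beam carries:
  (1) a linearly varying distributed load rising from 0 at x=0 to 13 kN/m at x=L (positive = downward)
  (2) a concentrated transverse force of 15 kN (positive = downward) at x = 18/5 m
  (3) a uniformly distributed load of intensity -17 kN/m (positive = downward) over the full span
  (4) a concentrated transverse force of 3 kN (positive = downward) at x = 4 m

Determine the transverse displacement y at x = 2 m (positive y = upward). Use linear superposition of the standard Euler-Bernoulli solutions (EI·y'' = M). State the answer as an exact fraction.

y(2) = 2674/28125 m

Load 1 — triangular load w₀=13 kN/m (0→w₀ over full span):
  y_1 = -w₀x(7L⁴-10L²x²+3x⁴)/(360LEI) = -13·2·(7·6⁴-10·6²·2²+3·2⁴)/(360·6·1000) = -104/1125 m
Load 2 — point force P=15 kN at a=18/5 m (b=L-a=12/5):
  y_2 = -Pbx(L²-b²-x²)/(6LEI)  [x≤a] = -15·(12/5)·2·(6²-(12/5)²-2²)/(6·6·1000) = -164/3125 m
Load 3 — uniform load w=-17 kN/m over full span:
  y_3 = -wx(L³-2Lx²+x³)/(24EI) = -(-17)·2·(6³-2·6·2²+2³)/(24·1000) = 187/750 m
Load 4 — point force P=3 kN at a=4 m (b=L-a=2):
  y_4 = -Pbx(L²-b²-x²)/(6LEI)  [x≤a] = -3·2·2·(6²-2²-2²)/(6·6·1000) = -7/750 m
Superposition: y = Σ y_i = 2674/28125 m ≈ 0.095076 m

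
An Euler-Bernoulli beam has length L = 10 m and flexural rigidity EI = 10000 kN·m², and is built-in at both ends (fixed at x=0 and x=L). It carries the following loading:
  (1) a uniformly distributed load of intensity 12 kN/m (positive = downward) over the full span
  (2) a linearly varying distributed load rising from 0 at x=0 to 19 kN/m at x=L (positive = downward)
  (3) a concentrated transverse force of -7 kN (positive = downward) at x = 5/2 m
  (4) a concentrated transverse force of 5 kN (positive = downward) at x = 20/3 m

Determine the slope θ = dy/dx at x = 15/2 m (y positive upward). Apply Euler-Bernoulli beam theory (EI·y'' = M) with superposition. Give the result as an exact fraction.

Load 1 — uniform load w=12 kN/m over full span:
  θ_1 = -wx(L-x)(L-2x)/(12EI) = -12·(15/2)·(10-(15/2))·(10-2·(15/2))/(12·10000) = 3/320 rad
Load 2 — triangular load w₀=19 kN/m (0→w₀ over full span):
  θ_2 = -w₀(2x(L-x)(L-2x)(x+2L)+x²(L-x)²)/(120LEI) = -19·(2·(15/2)·(10-(15/2))·(10-2·(15/2))·((15/2)+2·10)+(15/2)²·(10-(15/2))²)/(120·10·10000) = 779/102400 rad
Load 3 — point force P=-7 kN at a=5/2 m (b=L-a=15/2):
  θ_3 = Pa²(L-x)(2bL-(3b+a)(L-x))/(2L³EI)  [x>a] = (-7)·(5/2)²·(10-(15/2))·(2·(15/2)·10-(3·(15/2)+(5/2))·(10-(15/2)))/(2·10³·10000) = -49/102400 rad
Load 4 — point force P=5 kN at a=20/3 m (b=L-a=10/3):
  θ_4 = Pa²(L-x)(2bL-(3b+a)(L-x))/(2L³EI)  [x>a] = 5·(20/3)²·(10-(15/2))·(2·(10/3)·10-(3·(10/3)+(20/3))·(10-(15/2)))/(2·10³·10000) = 1/1440 rad
Superposition: θ = Σ θ_i = 317/18432 rad ≈ 0.017198 rad

θ(15/2) = 317/18432 rad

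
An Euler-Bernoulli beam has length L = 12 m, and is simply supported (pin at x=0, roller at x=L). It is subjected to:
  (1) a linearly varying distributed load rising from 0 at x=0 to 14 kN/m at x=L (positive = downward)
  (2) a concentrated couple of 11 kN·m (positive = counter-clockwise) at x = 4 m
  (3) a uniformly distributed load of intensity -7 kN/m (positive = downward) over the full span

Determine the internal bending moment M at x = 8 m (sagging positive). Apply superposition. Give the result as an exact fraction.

M(8) = 79/9 kN·m

Load 1 — triangular load w₀=14 kN/m (0→w₀ over full span):
  M_1 = w₀Lx/6 - w₀x³/(6L) = 14·12·8/6 - 14·8³/(6·12) = 1120/9 kN·m
Load 2 — applied couple M₀=11 kN·m at a=4 m (b=L-a=8):
  M_2 = M₀x/L - M₀  [x>a] = 11·8/12 - 11 = -11/3 kN·m
Load 3 — uniform load w=-7 kN/m over full span:
  M_3 = wx(L-x)/2 = (-7)·8·(12-8)/2 = -112 kN·m
Superposition: M = Σ M_i = 79/9 kN·m ≈ 8.777778 kN·m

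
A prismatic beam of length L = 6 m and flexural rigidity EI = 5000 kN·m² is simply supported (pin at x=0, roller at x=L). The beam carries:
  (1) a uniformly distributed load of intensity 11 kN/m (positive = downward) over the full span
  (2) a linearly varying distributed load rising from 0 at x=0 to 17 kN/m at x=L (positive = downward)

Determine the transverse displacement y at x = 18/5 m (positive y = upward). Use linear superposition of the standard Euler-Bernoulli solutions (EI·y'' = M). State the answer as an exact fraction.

y(18/5) = -1233981/19531250 m

Load 1 — uniform load w=11 kN/m over full span:
  y_1 = -wx(L³-2Lx²+x³)/(24EI) = -11·(18/5)·(6³-2·6·(18/5)²+(18/5)³)/(24·5000) = -27621/781250 m
Load 2 — triangular load w₀=17 kN/m (0→w₀ over full span):
  y_2 = -w₀x(7L⁴-10L²x²+3x⁴)/(360LEI) = -17·(18/5)·(7·6⁴-10·6²·(18/5)²+3·(18/5)⁴)/(360·6·5000) = -271728/9765625 m
Superposition: y = Σ y_i = -1233981/19531250 m ≈ -0.063180 m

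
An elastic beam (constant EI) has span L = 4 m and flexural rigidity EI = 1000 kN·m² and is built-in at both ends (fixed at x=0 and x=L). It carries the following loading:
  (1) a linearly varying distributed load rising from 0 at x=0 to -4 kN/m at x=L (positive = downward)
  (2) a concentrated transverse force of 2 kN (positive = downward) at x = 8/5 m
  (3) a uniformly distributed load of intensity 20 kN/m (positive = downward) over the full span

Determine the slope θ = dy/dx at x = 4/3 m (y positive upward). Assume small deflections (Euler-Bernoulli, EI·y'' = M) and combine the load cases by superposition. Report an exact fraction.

θ(4/3) = -28258/3796875 rad

Load 1 — triangular load w₀=-4 kN/m (0→w₀ over full span):
  θ_1 = -w₀(2x(L-x)(L-2x)(x+2L)+x²(L-x)²)/(120LEI) = -(-4)·(2·(4/3)·(4-(4/3))·(4-2·(4/3))·((4/3)+2·4)+(4/3)²·(4-(4/3))²)/(120·4·1000) = 128/151875 rad
Load 2 — point force P=2 kN at a=8/5 m (b=L-a=12/5):
  θ_2 = -Pb²x(2aL-(3a+b)x)/(2L³EI)  [x≤a] = -2·(12/5)²·(4/3)·(2·(8/5)·4-(3·(8/5)+(12/5))·(4/3))/(2·4³·1000) = -6/15625 rad
Load 3 — uniform load w=20 kN/m over full span:
  θ_3 = -wx(L-x)(L-2x)/(12EI) = -20·(4/3)·(4-(4/3))·(4-2·(4/3))/(12·1000) = -16/2025 rad
Superposition: θ = Σ θ_i = -28258/3796875 rad ≈ -0.007442 rad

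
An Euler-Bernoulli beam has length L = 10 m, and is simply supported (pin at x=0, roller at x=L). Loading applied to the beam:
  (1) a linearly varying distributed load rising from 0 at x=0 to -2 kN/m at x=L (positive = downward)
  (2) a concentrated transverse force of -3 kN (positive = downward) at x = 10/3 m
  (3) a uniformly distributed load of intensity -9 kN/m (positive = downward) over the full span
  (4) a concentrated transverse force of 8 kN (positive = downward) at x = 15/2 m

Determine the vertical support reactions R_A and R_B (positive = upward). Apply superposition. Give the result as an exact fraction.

R_A = -145/3 kN, R_B = -140/3 kN

Load 1 — triangular load w₀=-2 kN/m (0→w₀ over full span):
  R_A = w₀L/6 = (-2)·10/6 = -10/3 kN
  R_B = w₀L/3 = (-2)·10/3 = -20/3 kN
Load 2 — point force P=-3 kN at a=10/3 m (b=L-a=20/3):
  R_A = Pb/L = (-3)·(20/3)/10 = -2 kN
  R_B = Pa/L = (-3)·(10/3)/10 = -1 kN
Load 3 — uniform load w=-9 kN/m over full span:
  R_A = wL/2 = (-9)·10/2 = -45 kN
  R_B = wL/2 = (-9)·10/2 = -45 kN
Load 4 — point force P=8 kN at a=15/2 m (b=L-a=5/2):
  R_A = Pb/L = 8·(5/2)/10 = 2 kN
  R_B = Pa/L = 8·(15/2)/10 = 6 kN
Superposition: R_A = -145/3 kN, R_B = -140/3 kN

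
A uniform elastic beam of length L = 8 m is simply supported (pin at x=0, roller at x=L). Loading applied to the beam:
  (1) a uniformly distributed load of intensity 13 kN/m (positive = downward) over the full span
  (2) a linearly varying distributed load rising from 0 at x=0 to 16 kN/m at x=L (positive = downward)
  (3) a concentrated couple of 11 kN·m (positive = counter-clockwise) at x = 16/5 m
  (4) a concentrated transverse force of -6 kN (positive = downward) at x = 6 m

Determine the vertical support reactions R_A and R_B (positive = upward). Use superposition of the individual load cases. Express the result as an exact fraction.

R_A = 1757/24 kN, R_B = 2131/24 kN

Load 1 — uniform load w=13 kN/m over full span:
  R_A = wL/2 = 13·8/2 = 52 kN
  R_B = wL/2 = 13·8/2 = 52 kN
Load 2 — triangular load w₀=16 kN/m (0→w₀ over full span):
  R_A = w₀L/6 = 16·8/6 = 64/3 kN
  R_B = w₀L/3 = 16·8/3 = 128/3 kN
Load 3 — applied couple M₀=11 kN·m at a=16/5 m (b=L-a=24/5):
  R_A = M₀/L = 11/8 kN
  R_B = -M₀/L = -11/8 kN
Load 4 — point force P=-6 kN at a=6 m (b=L-a=2):
  R_A = Pb/L = (-6)·2/8 = -3/2 kN
  R_B = Pa/L = (-6)·6/8 = -9/2 kN
Superposition: R_A = 1757/24 kN, R_B = 2131/24 kN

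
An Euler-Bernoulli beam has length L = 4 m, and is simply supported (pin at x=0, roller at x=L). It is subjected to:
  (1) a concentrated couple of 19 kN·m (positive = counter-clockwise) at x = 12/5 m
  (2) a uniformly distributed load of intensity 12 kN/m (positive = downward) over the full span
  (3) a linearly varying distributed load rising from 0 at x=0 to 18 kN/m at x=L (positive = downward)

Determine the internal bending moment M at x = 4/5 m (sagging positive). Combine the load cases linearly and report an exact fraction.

Load 1 — applied couple M₀=19 kN·m at a=12/5 m (b=L-a=8/5):
  M_1 = M₀x/L  [x≤a] = 19·(4/5)/4 = 19/5 kN·m
Load 2 — uniform load w=12 kN/m over full span:
  M_2 = wx(L-x)/2 = 12·(4/5)·(4-(4/5))/2 = 384/25 kN·m
Load 3 — triangular load w₀=18 kN/m (0→w₀ over full span):
  M_3 = w₀Lx/6 - w₀x³/(6L) = 18·4·(4/5)/6 - 18·(4/5)³/(6·4) = 1152/125 kN·m
Superposition: M = Σ M_i = 3547/125 kN·m ≈ 28.376000 kN·m

M(4/5) = 3547/125 kN·m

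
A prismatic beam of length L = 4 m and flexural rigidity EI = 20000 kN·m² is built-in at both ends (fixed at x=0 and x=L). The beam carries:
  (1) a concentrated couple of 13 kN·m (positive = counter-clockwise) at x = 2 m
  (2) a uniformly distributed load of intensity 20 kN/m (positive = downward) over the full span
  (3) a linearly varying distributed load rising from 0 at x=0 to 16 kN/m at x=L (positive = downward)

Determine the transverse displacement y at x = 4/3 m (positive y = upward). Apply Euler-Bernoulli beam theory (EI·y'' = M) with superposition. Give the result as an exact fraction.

y(4/3) = -28123/36450000 m

Load 1 — applied couple M₀=13 kN·m at a=2 m (b=L-a=2):
  y_1 = (R_Ax³/6 - M_Ax²/2)/EI  [x≤a] with R_A=39/8, M_A=13/4 = ((39/8)·(4/3)³/6 - (13/4)·(4/3)²/2)/20000 = -13/270000 m
Load 2 — uniform load w=20 kN/m over full span:
  y_2 = -wx²(L-x)²/(24EI) = -20·(4/3)²·(4-(4/3))²/(24·20000) = -16/30375 m
Load 3 — triangular load w₀=16 kN/m (0→w₀ over full span):
  y_3 = -w₀x²(L-x)²(x+2L)/(120LEI) = -16·(4/3)²·(4-(4/3))²·((4/3)+2·4)/(120·4·20000) = -448/2278125 m
Superposition: y = Σ y_i = -28123/36450000 m ≈ -0.000772 m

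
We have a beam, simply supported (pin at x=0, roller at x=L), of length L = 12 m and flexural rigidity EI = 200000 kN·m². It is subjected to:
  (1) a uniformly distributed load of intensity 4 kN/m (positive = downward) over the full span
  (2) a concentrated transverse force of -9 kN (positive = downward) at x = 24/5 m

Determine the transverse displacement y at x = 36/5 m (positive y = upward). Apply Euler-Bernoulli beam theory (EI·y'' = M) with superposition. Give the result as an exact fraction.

Load 1 — uniform load w=4 kN/m over full span:
  y_1 = -wx(L³-2Lx²+x³)/(24EI) = -4·(36/5)·(12³-2·12·(36/5)²+(36/5)³)/(24·200000) = -10044/1953125 m
Load 2 — point force P=-9 kN at a=24/5 m (b=L-a=36/5):
  y_2 = -Pa(L-x)(2Lx-a²-x²)/(6LEI)  [x>a] = -(-9)·(24/5)·(12-(36/5))·(2·12·(36/5)-(24/5)²-(36/5)²)/(6·12·200000) = 2754/1953125 m
Superposition: y = Σ y_i = -1458/390625 m ≈ -0.003732 m

y(36/5) = -1458/390625 m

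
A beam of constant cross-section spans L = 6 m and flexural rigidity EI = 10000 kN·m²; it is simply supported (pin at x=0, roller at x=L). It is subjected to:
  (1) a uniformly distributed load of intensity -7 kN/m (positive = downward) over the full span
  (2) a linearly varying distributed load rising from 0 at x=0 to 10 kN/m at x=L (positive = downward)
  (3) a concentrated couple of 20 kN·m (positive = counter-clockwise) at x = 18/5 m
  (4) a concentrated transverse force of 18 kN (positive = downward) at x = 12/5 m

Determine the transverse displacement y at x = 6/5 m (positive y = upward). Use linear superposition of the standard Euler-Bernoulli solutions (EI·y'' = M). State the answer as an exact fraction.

Load 1 — uniform load w=-7 kN/m over full span:
  y_1 = -wx(L³-2Lx²+x³)/(24EI) = -(-7)·(6/5)·(6³-2·6·(6/5)²+(6/5)³)/(24·10000) = 5481/781250 m
Load 2 — triangular load w₀=10 kN/m (0→w₀ over full span):
  y_2 = -w₀x(7L⁴-10L²x²+3x⁴)/(360LEI) = -10·(6/5)·(7·6⁴-10·6²·(6/5)²+3·(6/5)⁴)/(360·6·10000) = -9288/1953125 m
Load 3 — applied couple M₀=20 kN·m at a=18/5 m (b=L-a=12/5):
  y_3 = (M₀x³/(6L)+C₁x)/EI  [x≤a] with C₁=M₀(3b²-L²)/(6L)=-52/5 = (20·(6/5)³/(6·6)+(-52/5)·(6/5))/10000 = -18/15625 m
Load 4 — point force P=18 kN at a=12/5 m (b=L-a=18/5):
  y_4 = -Pbx(L²-b²-x²)/(6LEI)  [x≤a] = -18·(18/5)·(6/5)·(6²-(18/5)²-(6/5)²)/(6·6·10000) = -729/156250 m
Superposition: y = Σ y_i = -6948/1953125 m ≈ -0.003557 m

y(6/5) = -6948/1953125 m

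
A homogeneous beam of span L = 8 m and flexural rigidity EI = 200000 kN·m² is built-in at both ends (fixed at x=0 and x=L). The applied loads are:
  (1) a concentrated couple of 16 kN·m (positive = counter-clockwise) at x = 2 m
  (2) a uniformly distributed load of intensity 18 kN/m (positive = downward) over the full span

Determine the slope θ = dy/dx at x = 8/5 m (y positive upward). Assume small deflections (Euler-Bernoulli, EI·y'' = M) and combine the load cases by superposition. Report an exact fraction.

Load 1 — applied couple M₀=16 kN·m at a=2 m (b=L-a=6):
  θ_1 = (R_Ax²/2 - M_Ax)/EI  [x≤a] with R_A=9/4, M_A=-3 = ((9/4)·(8/5)²/2 - (-3)·(8/5))/200000 = 3/78125 rad
Load 2 — uniform load w=18 kN/m over full span:
  θ_2 = -wx(L-x)(L-2x)/(12EI) = -18·(8/5)·(8-(8/5))·(8-2·(8/5))/(12·200000) = -144/390625 rad
Superposition: θ = Σ θ_i = -129/390625 rad ≈ -0.000330 rad

θ(8/5) = -129/390625 rad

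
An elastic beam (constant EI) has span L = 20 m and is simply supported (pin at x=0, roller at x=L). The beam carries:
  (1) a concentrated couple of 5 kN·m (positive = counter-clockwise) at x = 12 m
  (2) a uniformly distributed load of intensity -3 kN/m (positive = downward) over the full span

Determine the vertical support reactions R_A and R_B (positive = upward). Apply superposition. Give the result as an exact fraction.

Load 1 — applied couple M₀=5 kN·m at a=12 m (b=L-a=8):
  R_A = M₀/L = 5/20 = 1/4 kN
  R_B = -M₀/L = -5/20 = -1/4 kN
Load 2 — uniform load w=-3 kN/m over full span:
  R_A = wL/2 = (-3)·20/2 = -30 kN
  R_B = wL/2 = (-3)·20/2 = -30 kN
Superposition: R_A = -119/4 kN, R_B = -121/4 kN

R_A = -119/4 kN, R_B = -121/4 kN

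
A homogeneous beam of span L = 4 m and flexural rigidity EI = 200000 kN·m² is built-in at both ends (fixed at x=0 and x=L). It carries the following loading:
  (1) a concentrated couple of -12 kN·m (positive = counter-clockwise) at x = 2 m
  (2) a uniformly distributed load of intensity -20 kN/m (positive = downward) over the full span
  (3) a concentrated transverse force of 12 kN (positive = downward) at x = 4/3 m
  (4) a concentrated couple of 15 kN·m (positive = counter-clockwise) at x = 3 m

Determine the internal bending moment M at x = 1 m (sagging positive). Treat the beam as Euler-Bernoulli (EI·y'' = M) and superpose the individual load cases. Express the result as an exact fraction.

M(1) = -1015/288 kN·m

Load 1 — applied couple M₀=-12 kN·m at a=2 m (b=L-a=2):
  M_1 = R_Ax - M_A  [x≤a] with R_A=-9/2, M_A=-3 = (-9/2)·1 - (-3) = -3/2 kN·m
Load 2 — uniform load w=-20 kN/m over full span:
  M_2 = wLx/2 - wL²/12 - wx²/2 = (-20)·4·1/2 - (-20)·4²/12 - (-20)·1²/2 = -10/3 kN·m
Load 3 — point force P=12 kN at a=4/3 m (b=L-a=8/3):
  M_3 = Pb²(3a+b)x/L³ - Pab²/L²  [x≤a] = 12·(8/3)²·(3·(4/3)+(8/3))·1/4³ - 12·(4/3)·(8/3)²/4² = 16/9 kN·m
Load 4 — applied couple M₀=15 kN·m at a=3 m (b=L-a=1):
  M_4 = R_Ax - M_A  [x≤a] with R_A=135/32, M_A=75/16 = (135/32)·1 - (75/16) = -15/32 kN·m
Superposition: M = Σ M_i = -1015/288 kN·m ≈ -3.524306 kN·m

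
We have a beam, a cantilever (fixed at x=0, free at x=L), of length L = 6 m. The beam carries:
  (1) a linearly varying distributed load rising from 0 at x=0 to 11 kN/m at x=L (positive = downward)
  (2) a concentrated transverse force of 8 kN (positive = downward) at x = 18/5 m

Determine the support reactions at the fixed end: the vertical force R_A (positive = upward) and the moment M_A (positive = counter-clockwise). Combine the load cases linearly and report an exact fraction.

Load 1 — triangular load w₀=11 kN/m (0→w₀ over full span):
  R_A = w₀L/2 = 11·6/2 = 33 kN
  M_A = w₀L²/3 = 11·6²/3 = 132 kN·m
Load 2 — point force P=8 kN at a=18/5 m (b=L-a=12/5):
  R_A = P = 8 kN
  M_A = Pa = 8·(18/5) = 144/5 kN·m
Superposition: R_A = 41 kN, M_A = 804/5 kN·m

R_A = 41 kN, M_A = 804/5 kN·m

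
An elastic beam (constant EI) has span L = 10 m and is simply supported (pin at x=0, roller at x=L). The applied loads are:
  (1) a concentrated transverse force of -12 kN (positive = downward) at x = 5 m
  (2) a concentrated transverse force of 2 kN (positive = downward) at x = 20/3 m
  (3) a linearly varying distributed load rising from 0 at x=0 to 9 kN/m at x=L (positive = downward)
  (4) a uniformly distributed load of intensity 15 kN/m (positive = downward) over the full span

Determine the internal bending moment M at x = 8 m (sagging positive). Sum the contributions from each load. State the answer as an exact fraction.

M(8) = 2308/15 kN·m

Load 1 — point force P=-12 kN at a=5 m (b=L-a=5):
  M_1 = Pa(L-x)/L  [x>a] = (-12)·5·(10-8)/10 = -12 kN·m
Load 2 — point force P=2 kN at a=20/3 m (b=L-a=10/3):
  M_2 = Pa(L-x)/L  [x>a] = 2·(20/3)·(10-8)/10 = 8/3 kN·m
Load 3 — triangular load w₀=9 kN/m (0→w₀ over full span):
  M_3 = w₀Lx/6 - w₀x³/(6L) = 9·10·8/6 - 9·8³/(6·10) = 216/5 kN·m
Load 4 — uniform load w=15 kN/m over full span:
  M_4 = wx(L-x)/2 = 15·8·(10-8)/2 = 120 kN·m
Superposition: M = Σ M_i = 2308/15 kN·m ≈ 153.866667 kN·m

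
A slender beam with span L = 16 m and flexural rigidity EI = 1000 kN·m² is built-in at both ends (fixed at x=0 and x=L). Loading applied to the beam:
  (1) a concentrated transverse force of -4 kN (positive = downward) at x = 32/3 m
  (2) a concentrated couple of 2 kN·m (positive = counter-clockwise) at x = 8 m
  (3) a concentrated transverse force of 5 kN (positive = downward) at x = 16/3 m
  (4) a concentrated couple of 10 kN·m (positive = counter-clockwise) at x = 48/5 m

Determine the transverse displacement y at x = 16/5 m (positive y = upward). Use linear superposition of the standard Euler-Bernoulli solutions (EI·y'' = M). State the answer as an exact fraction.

Load 1 — point force P=-4 kN at a=32/3 m (b=L-a=16/3):
  y_1 = -Pb²x²(3aL-(3a+b)x)/(6L³EI)  [x≤a] = -(-4)·(16/3)²·(16/5)²·(3·(32/3)·16-(3·(32/3)+(16/3))·(16/5))/(6·16³·1000) = 23552/1265625 m
Load 2 — applied couple M₀=2 kN·m at a=8 m (b=L-a=8):
  y_2 = (R_Ax³/6 - M_Ax²/2)/EI  [x≤a] with R_A=3/16, M_A=1/2 = ((3/16)·(16/5)³/6 - (1/2)·(16/5)²/2)/1000 = -24/15625 m
Load 3 — point force P=5 kN at a=16/3 m (b=L-a=32/3):
  y_3 = -Pb²x²(3aL-(3a+b)x)/(6L³EI)  [x≤a] = -5·(32/3)²·(16/5)²·(3·(16/3)·16-(3·(16/3)+(32/3))·(16/5))/(6·16³·1000) = -2048/50625 m
Load 4 — applied couple M₀=10 kN·m at a=48/5 m (b=L-a=32/5):
  y_4 = (R_Ax³/6 - M_Ax²/2)/EI  [x≤a] with R_A=9/10, M_A=16/5 = ((9/10)·(16/5)³/6 - (16/5)·(16/5)²/2)/1000 = -896/78125 m
Superposition: y = Σ y_i = -8168/234375 m ≈ -0.034850 m

y(16/5) = -8168/234375 m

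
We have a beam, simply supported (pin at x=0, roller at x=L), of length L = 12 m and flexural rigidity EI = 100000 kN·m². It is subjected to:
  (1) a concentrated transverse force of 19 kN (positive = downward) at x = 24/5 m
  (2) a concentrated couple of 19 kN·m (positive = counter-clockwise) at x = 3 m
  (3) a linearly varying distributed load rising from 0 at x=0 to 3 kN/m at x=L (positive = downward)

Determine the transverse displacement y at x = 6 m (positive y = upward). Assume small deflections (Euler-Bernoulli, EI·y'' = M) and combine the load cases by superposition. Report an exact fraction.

y(6) = -461223/50000000 m

Load 1 — point force P=19 kN at a=24/5 m (b=L-a=36/5):
  y_1 = -Pa(L-x)(2Lx-a²-x²)/(6LEI)  [x>a] = -19·(24/5)·(12-6)·(2·12·6-(24/5)²-6²)/(6·12·100000) = -10089/1562500 m
Load 2 — applied couple M₀=19 kN·m at a=3 m (b=L-a=9):
  y_2 = (M₀x³/(6L)-M₀(x-a)²/2+C₁x)/EI  [x>a] with C₁=M₀(3b²-L²)/(6L)=209/8 = (19·6³/(6·12)-19·(6-3)²/2+(209/8)·6)/100000 = 513/400000 m
Load 3 — triangular load w₀=3 kN/m (0→w₀ over full span):
  y_3 = -w₀x(7L⁴-10L²x²+3x⁴)/(360LEI) = -3·6·(7·12⁴-10·12²·6²+3·6⁴)/(360·12·100000) = -81/20000 m
Superposition: y = Σ y_i = -461223/50000000 m ≈ -0.009224 m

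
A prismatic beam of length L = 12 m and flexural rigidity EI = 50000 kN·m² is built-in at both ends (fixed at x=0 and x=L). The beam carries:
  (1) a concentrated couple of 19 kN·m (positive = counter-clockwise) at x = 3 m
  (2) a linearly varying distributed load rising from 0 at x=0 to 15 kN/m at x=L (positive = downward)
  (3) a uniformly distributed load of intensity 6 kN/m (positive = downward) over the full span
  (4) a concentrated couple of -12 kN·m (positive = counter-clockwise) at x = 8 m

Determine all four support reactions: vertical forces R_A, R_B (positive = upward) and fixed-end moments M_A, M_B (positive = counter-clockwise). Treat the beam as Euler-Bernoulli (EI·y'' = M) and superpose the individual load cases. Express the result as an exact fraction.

Load 1 — applied couple M₀=19 kN·m at a=3 m (b=L-a=9):
  R_A = 6M₀ab/L³ = 6·19·3·9/12³ = 57/32 kN
  M_A = M₀b(2a-b)/L² = 19·9·(2·3-9)/12² = -57/16 kN·m
  R_B = -6M₀ab/L³ = -6·19·3·9/12³ = -57/32 kN
  M_B = M₀a(2b-a)/L² = 19·3·(2·9-3)/12² = 95/16 kN·m
Load 2 — triangular load w₀=15 kN/m (0→w₀ over full span):
  R_A = 3w₀L/20 = 3·15·12/20 = 27 kN
  M_A = w₀L²/30 = 15·12²/30 = 72 kN·m
  R_B = 7w₀L/20 = 7·15·12/20 = 63 kN
  M_B = -w₀L²/20 = -15·12²/20 = -108 kN·m
Load 3 — uniform load w=6 kN/m over full span:
  R_A = wL/2 = 6·12/2 = 36 kN
  M_A = wL²/12 = 6·12²/12 = 72 kN·m
  R_B = wL/2 = 6·12/2 = 36 kN
  M_B = -wL²/12 = -6·12²/12 = -72 kN·m
Load 4 — applied couple M₀=-12 kN·m at a=8 m (b=L-a=4):
  R_A = 6M₀ab/L³ = 6·(-12)·8·4/12³ = -4/3 kN
  M_A = M₀b(2a-b)/L² = (-12)·4·(2·8-4)/12² = -4 kN·m
  R_B = -6M₀ab/L³ = -6·(-12)·8·4/12³ = 4/3 kN
  M_B = M₀a(2b-a)/L² = (-12)·8·(2·4-8)/12² = 0 kN·m
Superposition: R_A = 6091/96 kN, M_A = 2183/16 kN·m, R_B = 9461/96 kN, M_B = -2785/16 kN·m

R_A = 6091/96 kN, M_A = 2183/16 kN·m, R_B = 9461/96 kN, M_B = -2785/16 kN·m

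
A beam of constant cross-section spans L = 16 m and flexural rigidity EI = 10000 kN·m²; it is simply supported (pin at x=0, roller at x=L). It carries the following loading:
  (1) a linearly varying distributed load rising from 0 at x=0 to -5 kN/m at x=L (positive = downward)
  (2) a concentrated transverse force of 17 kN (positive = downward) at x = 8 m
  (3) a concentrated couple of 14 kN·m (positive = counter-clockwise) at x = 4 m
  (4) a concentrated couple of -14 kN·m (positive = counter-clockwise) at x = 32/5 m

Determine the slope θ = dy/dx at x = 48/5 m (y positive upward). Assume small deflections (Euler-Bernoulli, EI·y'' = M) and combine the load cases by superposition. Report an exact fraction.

Load 1 — triangular load w₀=-5 kN/m (0→w₀ over full span):
  θ_1 = -w₀(7L⁴-30L²x²+15x⁴)/(360LEI) = -(-5)·(7·16⁴-30·16²·(48/5)²+15·(48/5)⁴)/(360·16·10000) = -7424/703125 rad
Load 2 — point force P=17 kN at a=8 m (b=L-a=8):
  θ_2 = -Pa(2L²-6Lx+3x²+a²)/(6LEI)  [x>a] = -17·8·(2·16²-6·16·(48/5)+3·(48/5)²+8²)/(6·16·10000) = 153/15625 rad
Load 3 — applied couple M₀=14 kN·m at a=4 m (b=L-a=12):
  θ_3 = (M₀x²/(2L)-M₀(x-a)+C₁)/EI  [x>a] with C₁=M₀(3b²-L²)/(6L)=77/3 = (14·(48/5)²/(2·16)-14·((48/5)-4)+(77/3))/10000 = -931/750000 rad
Load 4 — applied couple M₀=-14 kN·m at a=32/5 m (b=L-a=48/5):
  θ_4 = (M₀x²/(2L)-M₀(x-a)+C₁)/EI  [x>a] with C₁=M₀(3b²-L²)/(6L)=-224/75 = ((-14)·(48/5)²/(2·16)-(-14)·((48/5)-(32/5))+(-224/75))/10000 = 7/46875 rad
Superposition: θ = Σ θ_i = -20909/11250000 rad ≈ -0.001859 rad

θ(48/5) = -20909/11250000 rad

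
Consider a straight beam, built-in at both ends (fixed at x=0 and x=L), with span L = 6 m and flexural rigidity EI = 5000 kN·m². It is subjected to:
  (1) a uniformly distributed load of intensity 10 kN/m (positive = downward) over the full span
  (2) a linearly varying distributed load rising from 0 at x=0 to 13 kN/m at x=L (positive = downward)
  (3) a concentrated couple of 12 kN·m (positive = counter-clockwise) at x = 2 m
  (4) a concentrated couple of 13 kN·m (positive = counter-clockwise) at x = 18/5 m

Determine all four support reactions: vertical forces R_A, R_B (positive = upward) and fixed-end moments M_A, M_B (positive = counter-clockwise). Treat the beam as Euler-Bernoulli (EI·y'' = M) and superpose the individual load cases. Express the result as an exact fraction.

Load 1 — uniform load w=10 kN/m over full span:
  R_A = wL/2 = 10·6/2 = 30 kN
  M_A = wL²/12 = 10·6²/12 = 30 kN·m
  R_B = wL/2 = 10·6/2 = 30 kN
  M_B = -wL²/12 = -10·6²/12 = -30 kN·m
Load 2 — triangular load w₀=13 kN/m (0→w₀ over full span):
  R_A = 3w₀L/20 = 3·13·6/20 = 117/10 kN
  M_A = w₀L²/30 = 13·6²/30 = 78/5 kN·m
  R_B = 7w₀L/20 = 7·13·6/20 = 273/10 kN
  M_B = -w₀L²/20 = -13·6²/20 = -117/5 kN·m
Load 3 — applied couple M₀=12 kN·m at a=2 m (b=L-a=4):
  R_A = 6M₀ab/L³ = 6·12·2·4/6³ = 8/3 kN
  M_A = M₀b(2a-b)/L² = 12·4·(2·2-4)/6² = 0 kN·m
  R_B = -6M₀ab/L³ = -6·12·2·4/6³ = -8/3 kN
  M_B = M₀a(2b-a)/L² = 12·2·(2·4-2)/6² = 4 kN·m
Load 4 — applied couple M₀=13 kN·m at a=18/5 m (b=L-a=12/5):
  R_A = 6M₀ab/L³ = 6·13·(18/5)·(12/5)/6³ = 78/25 kN
  M_A = M₀b(2a-b)/L² = 13·(12/5)·(2·(18/5)-(12/5))/6² = 104/25 kN·m
  R_B = -6M₀ab/L³ = -6·13·(18/5)·(12/5)/6³ = -78/25 kN
  M_B = M₀a(2b-a)/L² = 13·(18/5)·(2·(12/5)-(18/5))/6² = 39/25 kN·m
Superposition: R_A = 7123/150 kN, M_A = 1244/25 kN·m, R_B = 7727/150 kN, M_B = -1196/25 kN·m

R_A = 7123/150 kN, M_A = 1244/25 kN·m, R_B = 7727/150 kN, M_B = -1196/25 kN·m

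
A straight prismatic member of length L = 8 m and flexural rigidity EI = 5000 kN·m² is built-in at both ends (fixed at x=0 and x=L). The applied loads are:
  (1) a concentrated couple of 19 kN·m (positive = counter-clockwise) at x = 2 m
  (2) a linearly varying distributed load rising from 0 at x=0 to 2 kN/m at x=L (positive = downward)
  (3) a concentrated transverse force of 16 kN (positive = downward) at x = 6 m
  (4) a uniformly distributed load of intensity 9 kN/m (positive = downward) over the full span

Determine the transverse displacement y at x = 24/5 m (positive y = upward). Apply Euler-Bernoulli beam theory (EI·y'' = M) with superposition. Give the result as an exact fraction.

Load 1 — applied couple M₀=19 kN·m at a=2 m (b=L-a=6):
  y_1 = (R_Ax³/6 - M_Ax²/2 - M₀(x-a)²/2)/EI  [x>a] with R_A=171/64, M_A=-57/16 = ((171/64)·(24/5)³/6 - (-57/16)·(24/5)²/2 - 19·((24/5)-2)²/2)/5000 = 247/78125 m
Load 2 — triangular load w₀=2 kN/m (0→w₀ over full span):
  y_2 = -w₀x²(L-x)²(x+2L)/(120LEI) = -2·(24/5)²·(8-(24/5))²·((24/5)+2·8)/(120·8·5000) = -19968/9765625 m
Load 3 — point force P=16 kN at a=6 m (b=L-a=2):
  y_3 = -Pb²x²(3aL-(3a+b)x)/(6L³EI)  [x≤a] = -16·2²·(24/5)²·(3·6·8-(3·6+2)·(24/5))/(6·8³·5000) = -72/15625 m
Load 4 — uniform load w=9 kN/m over full span:
  y_4 = -wx²(L-x)²/(24EI) = -9·(24/5)²·(8-(24/5))²/(24·5000) = -6912/390625 m
Superposition: y = Σ y_i = -206893/9765625 m ≈ -0.021186 m

y(24/5) = -206893/9765625 m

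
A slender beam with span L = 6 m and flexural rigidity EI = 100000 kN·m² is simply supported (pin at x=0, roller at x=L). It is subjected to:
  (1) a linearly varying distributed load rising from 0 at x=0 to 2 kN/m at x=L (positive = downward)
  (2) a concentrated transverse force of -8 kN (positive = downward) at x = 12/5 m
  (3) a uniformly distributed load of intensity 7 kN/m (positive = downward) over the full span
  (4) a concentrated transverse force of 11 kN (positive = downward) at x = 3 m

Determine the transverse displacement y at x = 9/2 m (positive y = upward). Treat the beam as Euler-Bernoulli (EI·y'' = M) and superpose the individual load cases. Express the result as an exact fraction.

y(9/2) = -3467331/3200000000 m

Load 1 — triangular load w₀=2 kN/m (0→w₀ over full span):
  y_1 = -w₀x(7L⁴-10L²x²+3x⁴)/(360LEI) = -2·(9/2)·(7·6⁴-10·6²·(9/2)²+3·(9/2)⁴)/(360·6·100000) = -3213/25600000 m
Load 2 — point force P=-8 kN at a=12/5 m (b=L-a=18/5):
  y_2 = -Pa(L-x)(2Lx-a²-x²)/(6LEI)  [x>a] = -(-8)·(12/5)·(6-(9/2))·(2·6·(9/2)-(12/5)²-(9/2)²)/(6·6·100000) = 2799/12500000 m
Load 3 — uniform load w=7 kN/m over full span:
  y_3 = -wx(L³-2Lx²+x³)/(24EI) = -7·(9/2)·(6³-2·6·(9/2)²+(9/2)³)/(24·100000) = -10773/12800000 m
Load 4 — point force P=11 kN at a=3 m (b=L-a=3):
  y_4 = -Pa(L-x)(2Lx-a²-x²)/(6LEI)  [x>a] = -11·3·(6-(9/2))·(2·6·(9/2)-3²-(9/2)²)/(6·6·100000) = -1089/3200000 m
Superposition: y = Σ y_i = -3467331/3200000000 m ≈ -0.001084 m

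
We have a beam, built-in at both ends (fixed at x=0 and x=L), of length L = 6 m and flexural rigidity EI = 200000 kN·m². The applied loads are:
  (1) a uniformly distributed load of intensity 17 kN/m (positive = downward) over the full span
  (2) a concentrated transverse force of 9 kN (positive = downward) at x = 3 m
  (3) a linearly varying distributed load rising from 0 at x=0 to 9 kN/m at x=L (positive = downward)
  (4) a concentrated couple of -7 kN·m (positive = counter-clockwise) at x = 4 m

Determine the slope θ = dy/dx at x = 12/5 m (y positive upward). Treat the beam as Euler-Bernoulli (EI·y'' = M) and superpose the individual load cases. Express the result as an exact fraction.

θ(12/5) = -13421/125000000 rad

Load 1 — uniform load w=17 kN/m over full span:
  θ_1 = -wx(L-x)(L-2x)/(12EI) = -17·(12/5)·(6-(12/5))·(6-2·(12/5))/(12·200000) = -459/6250000 rad
Load 2 — point force P=9 kN at a=3 m (b=L-a=3):
  θ_2 = -Pb²x(2aL-(3a+b)x)/(2L³EI)  [x≤a] = -9·3²·(12/5)·(2·3·6-(3·3+3)·(12/5))/(2·6³·200000) = -81/5000000 rad
Load 3 — triangular load w₀=9 kN/m (0→w₀ over full span):
  θ_3 = -w₀(2x(L-x)(L-2x)(x+2L)+x²(L-x)²)/(120LEI) = -9·(2·(12/5)·(6-(12/5))·(6-2·(12/5))·((12/5)+2·6)+(12/5)²·(6-(12/5))²)/(120·6·200000) = -729/31250000 rad
Load 4 — applied couple M₀=-7 kN·m at a=4 m (b=L-a=2):
  θ_4 = (R_Ax²/2 - M_Ax)/EI  [x≤a] with R_A=-14/9, M_A=-7/3 = ((-14/9)·(12/5)²/2 - (-7/3)·(12/5))/200000 = 7/1250000 rad
Superposition: θ = Σ θ_i = -13421/125000000 rad ≈ -0.000107 rad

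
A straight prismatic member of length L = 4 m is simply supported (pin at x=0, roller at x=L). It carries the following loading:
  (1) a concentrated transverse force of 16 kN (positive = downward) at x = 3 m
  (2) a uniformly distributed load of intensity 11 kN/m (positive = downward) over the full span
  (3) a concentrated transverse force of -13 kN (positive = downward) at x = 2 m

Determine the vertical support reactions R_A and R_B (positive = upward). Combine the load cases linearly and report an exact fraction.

Load 1 — point force P=16 kN at a=3 m (b=L-a=1):
  R_A = Pb/L = 16·1/4 = 4 kN
  R_B = Pa/L = 16·3/4 = 12 kN
Load 2 — uniform load w=11 kN/m over full span:
  R_A = wL/2 = 11·4/2 = 22 kN
  R_B = wL/2 = 11·4/2 = 22 kN
Load 3 — point force P=-13 kN at a=2 m (b=L-a=2):
  R_A = Pb/L = (-13)·2/4 = -13/2 kN
  R_B = Pa/L = (-13)·2/4 = -13/2 kN
Superposition: R_A = 39/2 kN, R_B = 55/2 kN

R_A = 39/2 kN, R_B = 55/2 kN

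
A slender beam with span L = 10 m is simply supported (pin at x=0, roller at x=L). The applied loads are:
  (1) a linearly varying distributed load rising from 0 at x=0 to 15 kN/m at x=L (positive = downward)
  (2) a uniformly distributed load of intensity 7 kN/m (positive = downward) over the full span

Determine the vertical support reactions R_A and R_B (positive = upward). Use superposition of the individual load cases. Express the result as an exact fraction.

R_A = 60 kN, R_B = 85 kN

Load 1 — triangular load w₀=15 kN/m (0→w₀ over full span):
  R_A = w₀L/6 = 15·10/6 = 25 kN
  R_B = w₀L/3 = 15·10/3 = 50 kN
Load 2 — uniform load w=7 kN/m over full span:
  R_A = wL/2 = 7·10/2 = 35 kN
  R_B = wL/2 = 7·10/2 = 35 kN
Superposition: R_A = 60 kN, R_B = 85 kN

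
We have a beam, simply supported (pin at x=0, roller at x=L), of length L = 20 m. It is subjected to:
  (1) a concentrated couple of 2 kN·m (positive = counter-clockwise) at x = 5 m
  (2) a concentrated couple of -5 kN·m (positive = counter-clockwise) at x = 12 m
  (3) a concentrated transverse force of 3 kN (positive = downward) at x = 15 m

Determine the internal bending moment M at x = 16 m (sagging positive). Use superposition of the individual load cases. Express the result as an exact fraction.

M(16) = 48/5 kN·m

Load 1 — applied couple M₀=2 kN·m at a=5 m (b=L-a=15):
  M_1 = M₀x/L - M₀  [x>a] = 2·16/20 - 2 = -2/5 kN·m
Load 2 — applied couple M₀=-5 kN·m at a=12 m (b=L-a=8):
  M_2 = M₀x/L - M₀  [x>a] = (-5)·16/20 - (-5) = 1 kN·m
Load 3 — point force P=3 kN at a=15 m (b=L-a=5):
  M_3 = Pa(L-x)/L  [x>a] = 3·15·(20-16)/20 = 9 kN·m
Superposition: M = Σ M_i = 48/5 kN·m ≈ 9.600000 kN·m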